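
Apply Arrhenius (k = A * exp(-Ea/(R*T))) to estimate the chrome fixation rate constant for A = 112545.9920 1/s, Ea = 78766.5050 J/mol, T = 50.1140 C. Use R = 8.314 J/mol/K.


T_K = T_C + 273.15 = 50.1140 + 273.15 = 323.2640 K
exponent = -Ea / (R * T_K) = -78766.5050 / (8.314 * 323.2640) = -29.3072
k = A * exp(exponent) = 112545.9920 * exp(-29.3072) = 2.1056e-08 1/s


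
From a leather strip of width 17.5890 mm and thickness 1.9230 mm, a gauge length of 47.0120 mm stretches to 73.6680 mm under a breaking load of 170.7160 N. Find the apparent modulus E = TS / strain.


TS = F / (w * t) = 170.7160 / (17.5890 * 1.9230) = 5.0472 N/mm^2
strain = (Lf - L0) / L0 = (73.6680 - 47.0120) / 47.0120 = 0.5670
E = TS / strain = 5.0472 / 0.5670 = 8.9016 N/mm^2


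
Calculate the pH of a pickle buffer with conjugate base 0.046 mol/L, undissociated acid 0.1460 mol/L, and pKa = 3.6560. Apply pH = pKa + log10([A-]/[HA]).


ratio = [A-] / [HA] = 0.046 / 0.1460 = 0.3151
log10(ratio) = -0.5016
pH = pKa + log10(ratio) = 3.6560 - 0.5016 = 3.1544


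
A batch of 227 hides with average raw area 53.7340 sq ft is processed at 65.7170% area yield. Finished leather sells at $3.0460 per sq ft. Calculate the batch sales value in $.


Raw_total = N * avg_area = 227 * 53.7340 = 12197.6180 sq ft
Finished = Raw_total * yield / 100 = 12197.6180 * 65.7170 / 100 = 8015.9086 sq ft
Value = Finished * price = 8015.9086 * 3.0460 = 24416.4577 $


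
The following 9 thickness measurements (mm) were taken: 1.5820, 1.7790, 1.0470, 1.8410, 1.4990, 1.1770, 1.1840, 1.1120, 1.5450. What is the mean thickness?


Formula: Average = sum / n
Substituting: Average = 12.7660 / 9
Result: 1.4184 mm


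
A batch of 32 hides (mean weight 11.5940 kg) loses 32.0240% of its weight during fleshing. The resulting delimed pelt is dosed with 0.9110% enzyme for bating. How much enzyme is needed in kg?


Total_raw = N * avg_wt = 32 * 11.5940 = 371.0080 kg
Substrate = Total_raw * (1 - loss/100) = 371.0080 * (1 - 32.0240/100) = 252.1964 kg
Enzyme = Substrate * pct / 100 = 252.1964 * 0.9110 / 100 = 2.2975 kg


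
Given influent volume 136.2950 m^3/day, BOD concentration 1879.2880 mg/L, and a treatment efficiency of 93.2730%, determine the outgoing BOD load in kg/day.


Load_in = volume * conc / 1000 = 136.2950 * 1879.2880 / 1000 = 256.1376 kg/day
Removed = Load_in * eff / 100 = 256.1376 * 93.2730 / 100 = 238.9072 kg/day
Load_out = Load_in - Removed = 256.1376 - 238.9072 = 17.2304 kg/day


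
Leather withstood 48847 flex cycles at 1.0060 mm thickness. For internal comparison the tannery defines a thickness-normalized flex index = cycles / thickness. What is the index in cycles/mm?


Formula: Index = cycles / thickness
Substituting: Index = 48847 / 1.0060
Result: 48555.6660 cycles/mm


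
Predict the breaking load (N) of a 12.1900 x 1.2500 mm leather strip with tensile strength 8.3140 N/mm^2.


Formula: F = TS * w * t
Substituting: F = 8.3140 * 12.1900 * 1.2500
Result: 126.6846 N


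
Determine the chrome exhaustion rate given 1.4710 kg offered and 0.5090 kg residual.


Formula: Uptake = (offered - residual) / offered * 100
Substituting: Uptake = (1.4710 - 0.5090) / 1.4710 * 100
Result: 65.3977 %


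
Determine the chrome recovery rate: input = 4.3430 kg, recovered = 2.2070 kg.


Formula: Recovery = recovered / input * 100
Substituting: Recovery = 2.2070 / 4.3430 * 100
Result: 50.8174 %


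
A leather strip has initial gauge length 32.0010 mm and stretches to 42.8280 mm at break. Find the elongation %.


Formula: Elongation = (Lf - L0) / L0 * 100
Substituting: Elongation = (42.8280 - 32.0010) / 32.0010 * 100
Result: 33.8333 %


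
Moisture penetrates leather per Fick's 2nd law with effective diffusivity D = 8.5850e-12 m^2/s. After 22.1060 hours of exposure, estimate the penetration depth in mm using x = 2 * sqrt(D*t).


t = 22.1060 hr * 3600 = 79581.6000 s
D * t = 8.5850e-12 * 79581.6000 = 6.8321e-07
x = 2 * sqrt(D*t) = 2 * sqrt(6.8321e-07) = 0.00165313 m = 1.6531 mm


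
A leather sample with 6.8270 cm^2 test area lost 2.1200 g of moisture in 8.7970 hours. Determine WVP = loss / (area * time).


Formula: WVP = loss / (area * time)
Substituting: WVP = 2.1200 / (6.8270 * 8.7970)
Result: 0.0352997 g/(cm^2*hr)


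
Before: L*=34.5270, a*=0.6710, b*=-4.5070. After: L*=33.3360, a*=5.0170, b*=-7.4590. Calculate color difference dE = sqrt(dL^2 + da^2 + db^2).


dL = -1.1910, da = 4.3460, db = -2.9520
dE = sqrt((-1.1910)^2 + 4.3460^2 + (-2.9520)^2) = 5.3871


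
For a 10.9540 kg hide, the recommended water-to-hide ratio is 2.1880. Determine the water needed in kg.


Formula: Water = hide_weight * ratio
Substituting: Water = 10.9540 * 2.1880
Result: 23.9674 kg


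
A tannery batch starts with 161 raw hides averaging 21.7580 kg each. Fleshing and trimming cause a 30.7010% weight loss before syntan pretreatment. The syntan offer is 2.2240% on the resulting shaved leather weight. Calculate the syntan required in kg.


Total_raw = N * avg_wt = 161 * 21.7580 = 3503.0380 kg
Substrate = Total_raw * (1 - loss/100) = 3503.0380 * (1 - 30.7010/100) = 2427.5703 kg
Syntan = Substrate * pct / 100 = 2427.5703 * 2.2240 / 100 = 53.9892 kg


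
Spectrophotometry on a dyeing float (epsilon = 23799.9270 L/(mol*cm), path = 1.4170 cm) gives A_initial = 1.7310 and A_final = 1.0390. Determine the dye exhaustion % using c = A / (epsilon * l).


c_initial = A_i / (epsilon * l) = 1.7310 / (23799.9270 * 1.4170) = 5.1328e-05 mol/L
c_final = A_f / (epsilon * l) = 1.0390 / (23799.9270 * 1.4170) = 3.0808e-05 mol/L
Exhaustion = (c_initial - c_final) / c_initial * 100 = (5.1328e-05 - 3.0808e-05) / 5.1328e-05 * 100 = 39.9769 %


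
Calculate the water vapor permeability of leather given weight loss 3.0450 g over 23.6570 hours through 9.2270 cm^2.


Formula: WVP = loss / (area * time)
Substituting: WVP = 3.0450 / (9.2270 * 23.6570)
Result: 0.0139498 g/(cm^2*hr)


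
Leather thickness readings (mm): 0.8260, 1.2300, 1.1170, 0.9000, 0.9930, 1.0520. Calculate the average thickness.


Formula: Average = sum / n
Substituting: Average = 6.1180 / 6
Result: 1.0197 mm


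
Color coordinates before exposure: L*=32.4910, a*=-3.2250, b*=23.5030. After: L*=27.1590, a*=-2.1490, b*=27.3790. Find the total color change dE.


dL = -5.3320, da = 1.0760, db = 3.8760
dE = sqrt((-5.3320)^2 + 1.0760^2 + 3.8760^2) = 6.6792


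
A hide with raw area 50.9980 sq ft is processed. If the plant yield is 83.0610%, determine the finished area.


Formula: finished = raw * yield / 100
Substituting: finished = 50.9980 * 83.0610 / 100
Result: 42.3594 sq ft


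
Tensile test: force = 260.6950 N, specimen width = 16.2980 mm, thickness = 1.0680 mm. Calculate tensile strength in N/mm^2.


Formula: TS = force / (width * thickness)
Substituting: TS = 260.6950 / (16.2980 * 1.0680)
Result: 14.9771 N/mm^2


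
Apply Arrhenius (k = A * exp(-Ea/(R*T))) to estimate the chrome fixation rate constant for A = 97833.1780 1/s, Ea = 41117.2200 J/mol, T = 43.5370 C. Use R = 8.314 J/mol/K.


T_K = T_C + 273.15 = 43.5370 + 273.15 = 316.6870 K
exponent = -Ea / (R * T_K) = -41117.2200 / (8.314 * 316.6870) = -15.6165
k = A * exp(exponent) = 97833.1780 * exp(-15.6165) = 0.0161558 1/s


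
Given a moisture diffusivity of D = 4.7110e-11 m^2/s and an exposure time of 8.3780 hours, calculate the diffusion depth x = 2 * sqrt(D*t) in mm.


t = 8.3780 hr * 3600 = 30160.8000 s
D * t = 4.7110e-11 * 30160.8000 = 1.4209e-06
x = 2 * sqrt(D*t) = 2 * sqrt(1.4209e-06) = 0.00238401 m = 2.3840 mm


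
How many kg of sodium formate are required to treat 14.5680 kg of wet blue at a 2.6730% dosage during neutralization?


Formula: Neutralizer = substrate * pct / 100
Substituting: Neutralizer = 14.5680 * 2.6730 / 100
Result: 0.3894 kg


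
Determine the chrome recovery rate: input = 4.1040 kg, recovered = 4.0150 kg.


Formula: Recovery = recovered / input * 100
Substituting: Recovery = 4.0150 / 4.1040 * 100
Result: 97.8314 %


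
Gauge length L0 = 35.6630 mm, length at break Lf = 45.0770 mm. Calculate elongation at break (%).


Formula: Elongation = (Lf - L0) / L0 * 100
Substituting: Elongation = (45.0770 - 35.6630) / 35.6630 * 100
Result: 26.3971 %


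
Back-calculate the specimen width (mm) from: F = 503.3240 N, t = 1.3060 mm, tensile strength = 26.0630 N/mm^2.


Formula: w = F / (TS * t)
Substituting: w = 503.3240 / (26.0630 * 1.3060)
Result: 14.7870 mm


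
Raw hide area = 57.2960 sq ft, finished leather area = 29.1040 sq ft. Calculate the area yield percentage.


Formula: Yield = finished / raw * 100
Substituting: Yield = 29.1040 / 57.2960 * 100
Result: 50.7959 %


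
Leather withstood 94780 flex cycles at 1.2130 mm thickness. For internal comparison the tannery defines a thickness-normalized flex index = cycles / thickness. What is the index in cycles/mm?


Formula: Index = cycles / thickness
Substituting: Index = 94780 / 1.2130
Result: 78136.8508 cycles/mm


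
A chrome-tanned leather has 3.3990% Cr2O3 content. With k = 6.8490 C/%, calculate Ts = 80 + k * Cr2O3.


Formula: Ts = 80 + k * Cr2O3
Substituting: Ts = 80 + 6.8490 * 3.3990
Result: 103.2798 C


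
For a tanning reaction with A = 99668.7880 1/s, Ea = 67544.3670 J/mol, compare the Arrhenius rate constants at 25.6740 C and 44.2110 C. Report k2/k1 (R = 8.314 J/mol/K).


T1 = 25.6740 + 273.15 = 298.8240 K; T2 = 44.2110 + 273.15 = 317.3610 K
k1 = A * exp(-Ea/(R*T1)) = 99668.7880 * exp(-67544.3670/(8.314*298.8240)) = 1.5536e-07 1/s
k2 = A * exp(-Ea/(R*T2)) = 99668.7880 * exp(-67544.3670/(8.314*317.3610)) = 7.6031e-07 1/s
k2/k1 = 7.6031e-07 / 1.5536e-07 = 4.8939


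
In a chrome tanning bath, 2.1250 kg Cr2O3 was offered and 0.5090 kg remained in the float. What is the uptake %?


Formula: Uptake = (offered - residual) / offered * 100
Substituting: Uptake = (2.1250 - 0.5090) / 2.1250 * 100
Result: 76.0471 %


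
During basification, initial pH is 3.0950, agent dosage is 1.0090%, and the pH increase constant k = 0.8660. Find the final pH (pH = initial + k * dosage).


Formula: pH_final = pH_initial + k * base_pct
Substituting: pH_final = 3.0950 + 0.8660 * 1.0090
Result: 3.9688


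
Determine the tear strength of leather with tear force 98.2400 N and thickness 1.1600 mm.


Formula: Tear strength = force / thickness
Substituting: Tear strength = 98.2400 / 1.1600
Result: 84.6897 N/mm


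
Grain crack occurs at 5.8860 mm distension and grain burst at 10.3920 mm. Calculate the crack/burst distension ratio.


Formula: Ratio = crack / burst
Substituting: Ratio = 5.8860 / 10.3920
Result: 0.5664


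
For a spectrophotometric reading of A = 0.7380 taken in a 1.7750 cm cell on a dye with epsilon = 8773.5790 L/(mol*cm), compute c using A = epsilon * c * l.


Formula: c = A / (epsilon * l)
Substituting: c = 0.7380 / (8773.5790 * 1.7750)
Result: 4.7389e-05 mol/L


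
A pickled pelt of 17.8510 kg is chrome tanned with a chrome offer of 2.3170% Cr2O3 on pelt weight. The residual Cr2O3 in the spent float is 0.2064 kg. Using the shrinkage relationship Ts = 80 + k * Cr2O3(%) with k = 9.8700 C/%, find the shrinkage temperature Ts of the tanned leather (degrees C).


Offered = pelt * offer_pct / 100 = 17.8510 * 2.3170 / 100 = 0.4136 kg
Uptake = offered - residual = 0.4136 - 0.2064 = 0.2072 kg
Cr2O3% on pelt = uptake / pelt * 100 = 0.2072 / 17.8510 * 100 = 1.1608 %
Ts = 80 + k * Cr2O3% = 80 + 9.8700 * 1.1608 = 91.4567 C


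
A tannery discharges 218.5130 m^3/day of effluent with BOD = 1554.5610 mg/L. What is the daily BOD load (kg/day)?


Formula: BOD_load = volume * conc / 1000
Substituting: BOD_load = 218.5130 * 1554.5610 / 1000
Result: 339.6918 kg/day


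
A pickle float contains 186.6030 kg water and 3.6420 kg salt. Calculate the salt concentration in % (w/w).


Formula: Conc = salt / (water + salt) * 100
Substituting: Conc = 3.6420 / (186.6030 + 3.6420) * 100
Result: 1.9144 %


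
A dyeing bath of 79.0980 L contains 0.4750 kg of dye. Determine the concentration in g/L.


Formula: Conc = dye_mass(kg) / volume(L) * 1000
Substituting: Conc = 0.4750 / 79.0980 * 1000
Result: 6.0052 g/L


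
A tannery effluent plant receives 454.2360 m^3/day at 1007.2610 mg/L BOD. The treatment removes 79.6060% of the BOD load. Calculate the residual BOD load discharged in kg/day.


Load_in = volume * conc / 1000 = 454.2360 * 1007.2610 / 1000 = 457.5342 kg/day
Removed = Load_in * eff / 100 = 457.5342 * 79.6060 / 100 = 364.2247 kg/day
Load_out = Load_in - Removed = 457.5342 - 364.2247 = 93.3095 kg/day


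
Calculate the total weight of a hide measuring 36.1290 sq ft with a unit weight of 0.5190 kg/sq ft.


Formula: Weight = area * weight_per_sqft
Substituting: Weight = 36.1290 * 0.5190
Result: 18.7510 kg


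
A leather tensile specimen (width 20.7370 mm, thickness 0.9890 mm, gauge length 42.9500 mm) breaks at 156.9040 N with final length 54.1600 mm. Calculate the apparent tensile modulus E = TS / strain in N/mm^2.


TS = F / (w * t) = 156.9040 / (20.7370 * 0.9890) = 7.6505 N/mm^2
strain = (Lf - L0) / L0 = (54.1600 - 42.9500) / 42.9500 = 0.2610
E = TS / strain = 7.6505 / 0.2610 = 29.3123 N/mm^2


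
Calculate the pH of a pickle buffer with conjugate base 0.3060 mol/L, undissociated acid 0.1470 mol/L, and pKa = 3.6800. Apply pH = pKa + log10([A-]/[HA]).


ratio = [A-] / [HA] = 0.3060 / 0.1470 = 2.0816
log10(ratio) = 0.3184
pH = pKa + log10(ratio) = 3.6800 + 0.3184 = 3.9984


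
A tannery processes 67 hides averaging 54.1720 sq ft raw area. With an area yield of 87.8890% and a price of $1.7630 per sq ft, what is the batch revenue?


Raw_total = N * avg_area = 67 * 54.1720 = 3629.5240 sq ft
Finished = Raw_total * yield / 100 = 3629.5240 * 87.8890 / 100 = 3189.9523 sq ft
Value = Finished * price = 3189.9523 * 1.7630 = 5623.8860 $


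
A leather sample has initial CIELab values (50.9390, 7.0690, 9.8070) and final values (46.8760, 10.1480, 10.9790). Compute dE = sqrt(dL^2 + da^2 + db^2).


dL = -4.0630, da = 3.0790, db = 1.1720
dE = sqrt((-4.0630)^2 + 3.0790^2 + 1.1720^2) = 5.2309


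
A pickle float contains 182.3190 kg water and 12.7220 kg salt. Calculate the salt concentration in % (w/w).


Formula: Conc = salt / (water + salt) * 100
Substituting: Conc = 12.7220 / (182.3190 + 12.7220) * 100
Result: 6.5227 %


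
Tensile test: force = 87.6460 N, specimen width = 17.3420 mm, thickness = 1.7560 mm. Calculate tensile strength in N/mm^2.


Formula: TS = force / (width * thickness)
Substituting: TS = 87.6460 / (17.3420 * 1.7560)
Result: 2.8781 N/mm^2


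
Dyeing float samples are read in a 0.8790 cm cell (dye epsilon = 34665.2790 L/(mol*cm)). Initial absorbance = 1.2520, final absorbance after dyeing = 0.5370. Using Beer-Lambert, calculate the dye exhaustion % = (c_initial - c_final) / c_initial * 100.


c_initial = A_i / (epsilon * l) = 1.2520 / (34665.2790 * 0.8790) = 4.1089e-05 mol/L
c_final = A_f / (epsilon * l) = 0.5370 / (34665.2790 * 0.8790) = 1.7623e-05 mol/L
Exhaustion = (c_initial - c_final) / c_initial * 100 = (4.1089e-05 - 1.7623e-05) / 4.1089e-05 * 100 = 57.1086 %


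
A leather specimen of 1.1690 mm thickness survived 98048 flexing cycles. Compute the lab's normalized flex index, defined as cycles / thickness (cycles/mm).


Formula: Index = cycles / thickness
Substituting: Index = 98048 / 1.1690
Result: 83873.3961 cycles/mm


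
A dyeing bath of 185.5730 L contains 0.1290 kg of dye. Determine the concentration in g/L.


Formula: Conc = dye_mass(kg) / volume(L) * 1000
Substituting: Conc = 0.1290 / 185.5730 * 1000
Result: 0.6951 g/L


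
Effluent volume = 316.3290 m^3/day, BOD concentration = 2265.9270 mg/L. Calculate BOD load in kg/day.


Formula: BOD_load = volume * conc / 1000
Substituting: BOD_load = 316.3290 * 2265.9270 / 1000
Result: 716.7784 kg/day


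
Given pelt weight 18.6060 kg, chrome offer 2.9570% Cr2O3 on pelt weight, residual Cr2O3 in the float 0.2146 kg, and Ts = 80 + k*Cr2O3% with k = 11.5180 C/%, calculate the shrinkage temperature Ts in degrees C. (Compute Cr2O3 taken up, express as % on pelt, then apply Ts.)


Offered = pelt * offer_pct / 100 = 18.6060 * 2.9570 / 100 = 0.5502 kg
Uptake = offered - residual = 0.5502 - 0.2146 = 0.3356 kg
Cr2O3% on pelt = uptake / pelt * 100 = 0.3356 / 18.6060 * 100 = 1.8036 %
Ts = 80 + k * Cr2O3% = 80 + 11.5180 * 1.8036 = 100.7740 C


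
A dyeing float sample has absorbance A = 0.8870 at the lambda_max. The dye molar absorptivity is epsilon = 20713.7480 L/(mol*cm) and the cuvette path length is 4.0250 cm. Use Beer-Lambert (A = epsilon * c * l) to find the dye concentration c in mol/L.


Formula: c = A / (epsilon * l)
Substituting: c = 0.8870 / (20713.7480 * 4.0250)
Result: 1.0639e-05 mol/L


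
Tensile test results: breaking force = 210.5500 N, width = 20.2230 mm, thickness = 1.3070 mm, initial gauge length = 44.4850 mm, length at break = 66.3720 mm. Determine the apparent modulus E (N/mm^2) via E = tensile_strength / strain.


TS = F / (w * t) = 210.5500 / (20.2230 * 1.3070) = 7.9659 N/mm^2
strain = (Lf - L0) / L0 = (66.3720 - 44.4850) / 44.4850 = 0.4920
E = TS / strain = 7.9659 / 0.4920 = 16.1905 N/mm^2


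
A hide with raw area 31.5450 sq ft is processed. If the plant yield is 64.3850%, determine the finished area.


Formula: finished = raw * yield / 100
Substituting: finished = 31.5450 * 64.3850 / 100
Result: 20.3102 sq ft


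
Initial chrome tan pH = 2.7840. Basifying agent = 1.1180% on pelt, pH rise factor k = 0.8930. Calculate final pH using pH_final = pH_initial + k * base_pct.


Formula: pH_final = pH_initial + k * base_pct
Substituting: pH_final = 2.7840 + 0.8930 * 1.1180
Result: 3.7824


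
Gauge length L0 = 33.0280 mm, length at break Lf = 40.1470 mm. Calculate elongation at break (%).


Formula: Elongation = (Lf - L0) / L0 * 100
Substituting: Elongation = (40.1470 - 33.0280) / 33.0280 * 100
Result: 21.5544 %


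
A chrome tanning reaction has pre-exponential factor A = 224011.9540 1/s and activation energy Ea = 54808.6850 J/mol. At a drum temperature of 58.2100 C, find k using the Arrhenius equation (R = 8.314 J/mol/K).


T_K = T_C + 273.15 = 58.2100 + 273.15 = 331.3600 K
exponent = -Ea / (R * T_K) = -54808.6850 / (8.314 * 331.3600) = -19.8948
k = A * exp(exponent) = 224011.9540 * exp(-19.8948) = 5.1295e-04 1/s


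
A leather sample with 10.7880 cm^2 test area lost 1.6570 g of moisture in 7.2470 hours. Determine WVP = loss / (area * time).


Formula: WVP = loss / (area * time)
Substituting: WVP = 1.6570 / (10.7880 * 7.2470)
Result: 0.0211945 g/(cm^2*hr)


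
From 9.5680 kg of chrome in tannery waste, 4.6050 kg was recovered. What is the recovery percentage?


Formula: Recovery = recovered / input * 100
Substituting: Recovery = 4.6050 / 9.5680 * 100
Result: 48.1292 %


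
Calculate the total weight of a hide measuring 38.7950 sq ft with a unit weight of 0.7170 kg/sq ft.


Formula: Weight = area * weight_per_sqft
Substituting: Weight = 38.7950 * 0.7170
Result: 27.8160 kg


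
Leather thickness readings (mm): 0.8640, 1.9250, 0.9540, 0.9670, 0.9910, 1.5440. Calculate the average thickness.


Formula: Average = sum / n
Substituting: Average = 7.2450 / 6
Result: 1.2075 mm


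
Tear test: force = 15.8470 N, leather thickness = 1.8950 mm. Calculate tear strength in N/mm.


Formula: Tear strength = force / thickness
Substituting: Tear strength = 15.8470 / 1.8950
Result: 8.3625 N/mm


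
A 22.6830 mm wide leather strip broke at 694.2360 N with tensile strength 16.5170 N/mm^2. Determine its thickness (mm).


Formula: t = F / (TS * w)
Substituting: t = 694.2360 / (16.5170 * 22.6830)
Result: 1.8530 mm


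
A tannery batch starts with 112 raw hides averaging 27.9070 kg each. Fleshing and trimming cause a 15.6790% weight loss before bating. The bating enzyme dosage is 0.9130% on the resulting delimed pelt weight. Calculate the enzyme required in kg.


Total_raw = N * avg_wt = 112 * 27.9070 = 3125.5840 kg
Substrate = Total_raw * (1 - loss/100) = 3125.5840 * (1 - 15.6790/100) = 2635.5237 kg
Enzyme = Substrate * pct / 100 = 2635.5237 * 0.9130 / 100 = 24.0623 kg


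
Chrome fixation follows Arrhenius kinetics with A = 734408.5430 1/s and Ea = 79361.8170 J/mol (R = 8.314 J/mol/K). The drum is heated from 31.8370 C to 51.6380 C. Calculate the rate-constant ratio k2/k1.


T1 = 31.8370 + 273.15 = 304.9870 K; T2 = 51.6380 + 273.15 = 324.7880 K
k1 = A * exp(-Ea/(R*T1)) = 734408.5430 * exp(-79361.8170/(8.314*304.9870)) = 1.8762e-08 1/s
k2 = A * exp(-Ea/(R*T2)) = 734408.5430 * exp(-79361.8170/(8.314*324.7880)) = 1.2646e-07 1/s
k2/k1 = 1.2646e-07 / 1.8762e-08 = 6.7405


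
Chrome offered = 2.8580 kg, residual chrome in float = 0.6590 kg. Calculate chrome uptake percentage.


Formula: Uptake = (offered - residual) / offered * 100
Substituting: Uptake = (2.8580 - 0.6590) / 2.8580 * 100
Result: 76.9419 %


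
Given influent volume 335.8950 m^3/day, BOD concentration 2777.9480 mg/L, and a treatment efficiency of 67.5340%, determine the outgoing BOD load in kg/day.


Load_in = volume * conc / 1000 = 335.8950 * 2777.9480 / 1000 = 933.0988 kg/day
Removed = Load_in * eff / 100 = 933.0988 * 67.5340 / 100 = 630.1590 kg/day
Load_out = Load_in - Removed = 933.0988 - 630.1590 = 302.9399 kg/day


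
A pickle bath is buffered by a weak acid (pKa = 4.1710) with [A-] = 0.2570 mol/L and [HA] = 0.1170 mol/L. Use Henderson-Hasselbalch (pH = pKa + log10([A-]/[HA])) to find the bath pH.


ratio = [A-] / [HA] = 0.2570 / 0.1170 = 2.1966
log10(ratio) = 0.3417
pH = pKa + log10(ratio) = 4.1710 + 0.3417 = 4.5127


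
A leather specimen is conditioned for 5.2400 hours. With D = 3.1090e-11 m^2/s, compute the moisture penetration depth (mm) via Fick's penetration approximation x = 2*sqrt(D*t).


t = 5.2400 hr * 3600 = 18864.0000 s
D * t = 3.1090e-11 * 18864.0000 = 5.8648e-07
x = 2 * sqrt(D*t) = 2 * sqrt(5.8648e-07) = 0.00153164 m = 1.5316 mm


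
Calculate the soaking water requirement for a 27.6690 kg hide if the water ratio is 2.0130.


Formula: Water = hide_weight * ratio
Substituting: Water = 27.6690 * 2.0130
Result: 55.6977 kg


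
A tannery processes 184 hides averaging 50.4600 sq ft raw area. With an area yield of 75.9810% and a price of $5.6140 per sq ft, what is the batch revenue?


Raw_total = N * avg_area = 184 * 50.4600 = 9284.6400 sq ft
Finished = Raw_total * yield / 100 = 9284.6400 * 75.9810 / 100 = 7054.5623 sq ft
Value = Finished * price = 7054.5623 * 5.6140 = 39604.3129 $


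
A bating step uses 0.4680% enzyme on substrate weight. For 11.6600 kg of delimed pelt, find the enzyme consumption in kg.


Formula: Enzyme = substrate * pct / 100
Substituting: Enzyme = 11.6600 * 0.4680 / 100
Result: 0.0545688 kg


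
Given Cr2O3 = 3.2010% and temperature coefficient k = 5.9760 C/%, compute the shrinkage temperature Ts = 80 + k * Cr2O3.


Formula: Ts = 80 + k * Cr2O3
Substituting: Ts = 80 + 5.9760 * 3.2010
Result: 99.1292 C


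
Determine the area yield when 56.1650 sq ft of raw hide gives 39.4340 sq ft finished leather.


Formula: Yield = finished / raw * 100
Substituting: Yield = 39.4340 / 56.1650 * 100
Result: 70.2110 %


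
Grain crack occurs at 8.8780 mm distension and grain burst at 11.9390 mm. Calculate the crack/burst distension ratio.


Formula: Ratio = crack / burst
Substituting: Ratio = 8.8780 / 11.9390
Result: 0.7436


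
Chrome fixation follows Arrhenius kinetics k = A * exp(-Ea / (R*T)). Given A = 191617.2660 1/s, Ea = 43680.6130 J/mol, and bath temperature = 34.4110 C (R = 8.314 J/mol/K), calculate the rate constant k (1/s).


T_K = T_C + 273.15 = 34.4110 + 273.15 = 307.5610 K
exponent = -Ea / (R * T_K) = -43680.6130 / (8.314 * 307.5610) = -17.0823
k = A * exp(exponent) = 191617.2660 * exp(-17.0823) = 0.00730579 1/s


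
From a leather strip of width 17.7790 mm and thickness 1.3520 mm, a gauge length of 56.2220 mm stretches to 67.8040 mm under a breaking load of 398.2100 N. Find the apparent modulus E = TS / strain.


TS = F / (w * t) = 398.2100 / (17.7790 * 1.3520) = 16.5664 N/mm^2
strain = (Lf - L0) / L0 = (67.8040 - 56.2220) / 56.2220 = 0.2060
E = TS / strain = 16.5664 / 0.2060 = 80.4176 N/mm^2


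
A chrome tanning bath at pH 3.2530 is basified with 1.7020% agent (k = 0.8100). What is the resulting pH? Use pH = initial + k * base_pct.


Formula: pH_final = pH_initial + k * base_pct
Substituting: pH_final = 3.2530 + 0.8100 * 1.7020
Result: 4.6316


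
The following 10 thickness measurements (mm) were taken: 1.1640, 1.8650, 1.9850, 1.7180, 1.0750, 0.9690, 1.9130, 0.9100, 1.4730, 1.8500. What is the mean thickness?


Formula: Average = sum / n
Substituting: Average = 14.9220 / 10
Result: 1.4922 mm


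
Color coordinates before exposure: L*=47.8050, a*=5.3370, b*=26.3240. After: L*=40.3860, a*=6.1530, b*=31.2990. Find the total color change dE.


dL = -7.4190, da = 0.8160, db = 4.9750
dE = sqrt((-7.4190)^2 + 0.8160^2 + 4.9750^2) = 8.9698


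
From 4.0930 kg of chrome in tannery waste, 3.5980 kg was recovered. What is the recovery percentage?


Formula: Recovery = recovered / input * 100
Substituting: Recovery = 3.5980 / 4.0930 * 100
Result: 87.9062 %


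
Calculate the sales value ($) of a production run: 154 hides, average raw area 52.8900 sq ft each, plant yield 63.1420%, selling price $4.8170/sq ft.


Raw_total = N * avg_area = 154 * 52.8900 = 8145.0600 sq ft
Finished = Raw_total * yield / 100 = 8145.0600 * 63.1420 / 100 = 5142.9538 sq ft
Value = Finished * price = 5142.9538 * 4.8170 = 24773.6084 $


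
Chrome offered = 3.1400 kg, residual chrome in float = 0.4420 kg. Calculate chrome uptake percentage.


Formula: Uptake = (offered - residual) / offered * 100
Substituting: Uptake = (3.1400 - 0.4420) / 3.1400 * 100
Result: 85.9236 %


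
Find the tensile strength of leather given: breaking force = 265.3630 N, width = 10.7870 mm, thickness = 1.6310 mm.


Formula: TS = force / (width * thickness)
Substituting: TS = 265.3630 / (10.7870 * 1.6310)
Result: 15.0829 N/mm^2


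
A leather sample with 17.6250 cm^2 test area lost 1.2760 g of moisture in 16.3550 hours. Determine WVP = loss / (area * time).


Formula: WVP = loss / (area * time)
Substituting: WVP = 1.2760 / (17.6250 * 16.3550)
Result: 0.00442661 g/(cm^2*hr)


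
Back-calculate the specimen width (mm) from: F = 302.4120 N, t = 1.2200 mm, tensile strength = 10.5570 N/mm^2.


Formula: w = F / (TS * t)
Substituting: w = 302.4120 / (10.5570 * 1.2200)
Result: 23.4800 mm


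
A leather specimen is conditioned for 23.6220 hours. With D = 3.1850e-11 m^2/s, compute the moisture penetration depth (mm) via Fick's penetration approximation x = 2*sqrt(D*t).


t = 23.6220 hr * 3600 = 85039.2000 s
D * t = 3.1850e-11 * 85039.2000 = 2.7085e-06
x = 2 * sqrt(D*t) = 2 * sqrt(2.7085e-06) = 0.0032915 m = 3.2915 mm


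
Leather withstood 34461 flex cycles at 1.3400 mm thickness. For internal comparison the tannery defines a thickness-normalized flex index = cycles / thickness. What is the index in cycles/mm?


Formula: Index = cycles / thickness
Substituting: Index = 34461 / 1.3400
Result: 25717.1642 cycles/mm


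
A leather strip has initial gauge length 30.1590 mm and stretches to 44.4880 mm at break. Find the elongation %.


Formula: Elongation = (Lf - L0) / L0 * 100
Substituting: Elongation = (44.4880 - 30.1590) / 30.1590 * 100
Result: 47.5115 %


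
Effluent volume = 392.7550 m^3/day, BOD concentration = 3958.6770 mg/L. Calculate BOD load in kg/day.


Formula: BOD_load = volume * conc / 1000
Substituting: BOD_load = 392.7550 * 3958.6770 / 1000
Result: 1554.7902 kg/day


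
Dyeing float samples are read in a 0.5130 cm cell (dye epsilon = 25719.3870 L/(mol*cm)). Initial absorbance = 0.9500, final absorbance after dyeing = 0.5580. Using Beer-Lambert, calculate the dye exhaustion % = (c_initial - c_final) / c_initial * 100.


c_initial = A_i / (epsilon * l) = 0.9500 / (25719.3870 * 0.5130) = 7.2002e-05 mol/L
c_final = A_f / (epsilon * l) = 0.5580 / (25719.3870 * 0.5130) = 4.2292e-05 mol/L
Exhaustion = (c_initial - c_final) / c_initial * 100 = (7.2002e-05 - 4.2292e-05) / 7.2002e-05 * 100 = 41.2632 %


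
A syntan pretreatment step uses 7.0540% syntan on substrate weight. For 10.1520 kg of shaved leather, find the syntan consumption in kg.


Formula: Syntan = substrate * pct / 100
Substituting: Syntan = 10.1520 * 7.0540 / 100
Result: 0.7161 kg


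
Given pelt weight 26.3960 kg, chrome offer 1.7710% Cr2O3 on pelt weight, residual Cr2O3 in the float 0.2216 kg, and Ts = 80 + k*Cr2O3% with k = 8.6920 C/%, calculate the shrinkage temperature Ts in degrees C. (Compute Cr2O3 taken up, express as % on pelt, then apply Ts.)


Offered = pelt * offer_pct / 100 = 26.3960 * 1.7710 / 100 = 0.4675 kg
Uptake = offered - residual = 0.4675 - 0.2216 = 0.2459 kg
Cr2O3% on pelt = uptake / pelt * 100 = 0.2459 / 26.3960 * 100 = 0.9315 %
Ts = 80 + k * Cr2O3% = 80 + 8.6920 * 0.9315 = 88.0964 C


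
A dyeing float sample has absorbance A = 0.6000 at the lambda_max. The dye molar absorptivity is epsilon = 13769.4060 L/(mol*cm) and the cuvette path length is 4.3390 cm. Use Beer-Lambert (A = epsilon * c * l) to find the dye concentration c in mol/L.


Formula: c = A / (epsilon * l)
Substituting: c = 0.6000 / (13769.4060 * 4.3390)
Result: 1.0043e-05 mol/L


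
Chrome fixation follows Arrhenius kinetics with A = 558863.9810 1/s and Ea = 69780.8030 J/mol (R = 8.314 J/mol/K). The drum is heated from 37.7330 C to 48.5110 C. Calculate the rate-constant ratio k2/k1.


T1 = 37.7330 + 273.15 = 310.8830 K; T2 = 48.5110 + 273.15 = 321.6610 K
k1 = A * exp(-Ea/(R*T1)) = 558863.9810 * exp(-69780.8030/(8.314*310.8830)) = 1.0527e-06 1/s
k2 = A * exp(-Ea/(R*T2)) = 558863.9810 * exp(-69780.8030/(8.314*321.6610)) = 2.6012e-06 1/s
k2/k1 = 2.6012e-06 / 1.0527e-06 = 2.4710


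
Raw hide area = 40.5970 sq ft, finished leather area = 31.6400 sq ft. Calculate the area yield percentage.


Formula: Yield = finished / raw * 100
Substituting: Yield = 31.6400 / 40.5970 * 100
Result: 77.9368 %


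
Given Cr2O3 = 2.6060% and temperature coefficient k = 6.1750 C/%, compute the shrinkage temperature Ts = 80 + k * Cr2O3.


Formula: Ts = 80 + k * Cr2O3
Substituting: Ts = 80 + 6.1750 * 2.6060
Result: 96.0921 C


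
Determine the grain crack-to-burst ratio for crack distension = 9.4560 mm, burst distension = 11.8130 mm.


Formula: Ratio = crack / burst
Substituting: Ratio = 9.4560 / 11.8130
Result: 0.8005


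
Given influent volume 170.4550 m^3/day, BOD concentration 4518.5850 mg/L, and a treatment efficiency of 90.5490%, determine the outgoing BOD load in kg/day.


Load_in = volume * conc / 1000 = 170.4550 * 4518.5850 / 1000 = 770.2154 kg/day
Removed = Load_in * eff / 100 = 770.2154 * 90.5490 / 100 = 697.4223 kg/day
Load_out = Load_in - Removed = 770.2154 - 697.4223 = 72.7931 kg/day


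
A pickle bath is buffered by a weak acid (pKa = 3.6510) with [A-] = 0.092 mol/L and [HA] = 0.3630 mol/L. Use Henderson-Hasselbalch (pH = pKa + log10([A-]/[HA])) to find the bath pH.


ratio = [A-] / [HA] = 0.092 / 0.3630 = 0.2534
log10(ratio) = -0.5961
pH = pKa + log10(ratio) = 3.6510 - 0.5961 = 3.0549


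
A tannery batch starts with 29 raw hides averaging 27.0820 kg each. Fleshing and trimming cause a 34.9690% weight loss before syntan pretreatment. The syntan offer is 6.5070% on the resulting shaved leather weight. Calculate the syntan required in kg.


Total_raw = N * avg_wt = 29 * 27.0820 = 785.3780 kg
Substrate = Total_raw * (1 - loss/100) = 785.3780 * (1 - 34.9690/100) = 510.7392 kg
Syntan = Substrate * pct / 100 = 510.7392 * 6.5070 / 100 = 33.2338 kg


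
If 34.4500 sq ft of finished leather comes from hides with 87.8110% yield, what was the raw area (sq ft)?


Formula: raw = finished * 100 / yield
Substituting: raw = 34.4500 * 100 / 87.8110
Result: 39.2320 sq ft


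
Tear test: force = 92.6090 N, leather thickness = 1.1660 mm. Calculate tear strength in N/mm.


Formula: Tear strength = force / thickness
Substituting: Tear strength = 92.6090 / 1.1660
Result: 79.4245 N/mm


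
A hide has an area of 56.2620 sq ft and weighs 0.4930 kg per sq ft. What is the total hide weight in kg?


Formula: Weight = area * weight_per_sqft
Substituting: Weight = 56.2620 * 0.4930
Result: 27.7372 kg


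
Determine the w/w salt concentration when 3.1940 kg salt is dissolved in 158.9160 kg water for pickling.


Formula: Conc = salt / (water + salt) * 100
Substituting: Conc = 3.1940 / (158.9160 + 3.1940) * 100
Result: 1.9703 %


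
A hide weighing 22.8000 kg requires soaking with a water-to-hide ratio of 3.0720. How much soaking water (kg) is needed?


Formula: Water = hide_weight * ratio
Substituting: Water = 22.8000 * 3.0720
Result: 70.0416 kg


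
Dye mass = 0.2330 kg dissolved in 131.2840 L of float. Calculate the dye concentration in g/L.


Formula: Conc = dye_mass(kg) / volume(L) * 1000
Substituting: Conc = 0.2330 / 131.2840 * 1000
Result: 1.7748 g/L


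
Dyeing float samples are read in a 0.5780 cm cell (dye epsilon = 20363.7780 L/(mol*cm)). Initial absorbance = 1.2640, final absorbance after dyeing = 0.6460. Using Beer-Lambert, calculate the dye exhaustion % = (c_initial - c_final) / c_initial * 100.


c_initial = A_i / (epsilon * l) = 1.2640 / (20363.7780 * 0.5780) = 1.0739e-04 mol/L
c_final = A_f / (epsilon * l) = 0.6460 / (20363.7780 * 0.5780) = 5.4884e-05 mol/L
Exhaustion = (c_initial - c_final) / c_initial * 100 = (1.0739e-04 - 5.4884e-05) / 1.0739e-04 * 100 = 48.8924 %


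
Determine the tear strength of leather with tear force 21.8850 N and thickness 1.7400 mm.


Formula: Tear strength = force / thickness
Substituting: Tear strength = 21.8850 / 1.7400
Result: 12.5776 N/mm


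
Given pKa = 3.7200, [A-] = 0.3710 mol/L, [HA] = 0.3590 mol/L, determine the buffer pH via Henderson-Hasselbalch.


ratio = [A-] / [HA] = 0.3710 / 0.3590 = 1.0334
log10(ratio) = 0.0142795
pH = pKa + log10(ratio) = 3.7200 + 0.0142795 = 3.7343


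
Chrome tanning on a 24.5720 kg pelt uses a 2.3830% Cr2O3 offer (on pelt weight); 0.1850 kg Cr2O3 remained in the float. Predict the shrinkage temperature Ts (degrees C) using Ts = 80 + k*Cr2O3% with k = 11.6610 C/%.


Offered = pelt * offer_pct / 100 = 24.5720 * 2.3830 / 100 = 0.5856 kg
Uptake = offered - residual = 0.5856 - 0.1850 = 0.4006 kg
Cr2O3% on pelt = uptake / pelt * 100 = 0.4006 / 24.5720 * 100 = 1.6301 %
Ts = 80 + k * Cr2O3% = 80 + 11.6610 * 1.6301 = 99.0087 C


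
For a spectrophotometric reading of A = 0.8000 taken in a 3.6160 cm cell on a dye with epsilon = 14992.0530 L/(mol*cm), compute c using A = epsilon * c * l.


Formula: c = A / (epsilon * l)
Substituting: c = 0.8000 / (14992.0530 * 3.6160)
Result: 1.4757e-05 mol/L


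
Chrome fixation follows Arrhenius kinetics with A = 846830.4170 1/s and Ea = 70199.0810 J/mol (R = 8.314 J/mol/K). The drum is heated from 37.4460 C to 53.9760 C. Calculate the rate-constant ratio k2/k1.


T1 = 37.4460 + 273.15 = 310.5960 K; T2 = 53.9760 + 273.15 = 327.1260 K
k1 = A * exp(-Ea/(R*T1)) = 846830.4170 * exp(-70199.0810/(8.314*310.5960)) = 1.3231e-06 1/s
k2 = A * exp(-Ea/(R*T2)) = 846830.4170 * exp(-70199.0810/(8.314*327.1260)) = 5.2262e-06 1/s
k2/k1 = 5.2262e-06 / 1.3231e-06 = 3.9498


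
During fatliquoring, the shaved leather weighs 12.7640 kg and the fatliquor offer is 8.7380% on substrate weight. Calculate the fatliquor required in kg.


Formula: Fat = substrate * pct / 100
Substituting: Fat = 12.7640 * 8.7380 / 100
Result: 1.1153 kg


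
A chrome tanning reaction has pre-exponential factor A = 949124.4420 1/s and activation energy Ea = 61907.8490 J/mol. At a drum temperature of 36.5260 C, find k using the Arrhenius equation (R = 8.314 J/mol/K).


T_K = T_C + 273.15 = 36.5260 + 273.15 = 309.6760 K
exponent = -Ea / (R * T_K) = -61907.8490 / (8.314 * 309.6760) = -24.0452
k = A * exp(exponent) = 949124.4420 * exp(-24.0452) = 3.4248e-05 1/s


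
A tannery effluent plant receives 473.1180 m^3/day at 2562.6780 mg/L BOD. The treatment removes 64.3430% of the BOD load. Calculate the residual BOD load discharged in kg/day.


Load_in = volume * conc / 1000 = 473.1180 * 2562.6780 / 1000 = 1212.4491 kg/day
Removed = Load_in * eff / 100 = 1212.4491 * 64.3430 / 100 = 780.1261 kg/day
Load_out = Load_in - Removed = 1212.4491 - 780.1261 = 432.3230 kg/day


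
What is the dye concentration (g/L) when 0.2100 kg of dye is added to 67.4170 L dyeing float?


Formula: Conc = dye_mass(kg) / volume(L) * 1000
Substituting: Conc = 0.2100 / 67.4170 * 1000
Result: 3.1149 g/L


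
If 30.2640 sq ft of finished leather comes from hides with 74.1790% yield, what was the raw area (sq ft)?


Formula: raw = finished * 100 / yield
Substituting: raw = 30.2640 * 100 / 74.1790
Result: 40.7986 sq ft


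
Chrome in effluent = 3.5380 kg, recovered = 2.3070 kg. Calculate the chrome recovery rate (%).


Formula: Recovery = recovered / input * 100
Substituting: Recovery = 2.3070 / 3.5380 * 100
Result: 65.2063 %


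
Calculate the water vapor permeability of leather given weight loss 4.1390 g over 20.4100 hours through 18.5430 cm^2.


Formula: WVP = loss / (area * time)
Substituting: WVP = 4.1390 / (18.5430 * 20.4100)
Result: 0.0109364 g/(cm^2*hr)


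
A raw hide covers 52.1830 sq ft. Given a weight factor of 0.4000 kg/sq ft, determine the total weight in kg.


Formula: Weight = area * weight_per_sqft
Substituting: Weight = 52.1830 * 0.4000
Result: 20.8732 kg


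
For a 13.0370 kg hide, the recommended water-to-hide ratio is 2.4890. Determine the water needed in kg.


Formula: Water = hide_weight * ratio
Substituting: Water = 13.0370 * 2.4890
Result: 32.4491 kg


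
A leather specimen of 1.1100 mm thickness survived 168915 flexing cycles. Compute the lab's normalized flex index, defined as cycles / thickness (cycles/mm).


Formula: Index = cycles / thickness
Substituting: Index = 168915 / 1.1100
Result: 152175.6757 cycles/mm


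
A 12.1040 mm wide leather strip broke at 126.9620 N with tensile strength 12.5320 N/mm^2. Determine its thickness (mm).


Formula: t = F / (TS * w)
Substituting: t = 126.9620 / (12.5320 * 12.1040)
Result: 0.8370 mm


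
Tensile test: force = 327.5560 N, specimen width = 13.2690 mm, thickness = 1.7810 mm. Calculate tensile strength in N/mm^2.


Formula: TS = force / (width * thickness)
Substituting: TS = 327.5560 / (13.2690 * 1.7810)
Result: 13.8606 N/mm^2


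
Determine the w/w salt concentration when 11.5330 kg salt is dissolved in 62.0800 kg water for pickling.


Formula: Conc = salt / (water + salt) * 100
Substituting: Conc = 11.5330 / (62.0800 + 11.5330) * 100
Result: 15.6671 %


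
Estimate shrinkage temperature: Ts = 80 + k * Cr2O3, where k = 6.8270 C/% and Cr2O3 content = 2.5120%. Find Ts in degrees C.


Formula: Ts = 80 + k * Cr2O3
Substituting: Ts = 80 + 6.8270 * 2.5120
Result: 97.1494 C


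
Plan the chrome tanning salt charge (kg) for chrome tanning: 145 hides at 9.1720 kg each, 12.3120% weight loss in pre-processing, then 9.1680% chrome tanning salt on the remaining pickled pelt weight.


Total_raw = N * avg_wt = 145 * 9.1720 = 1329.9400 kg
Substrate = Total_raw * (1 - loss/100) = 1329.9400 * (1 - 12.3120/100) = 1166.1978 kg
Chrome = Substrate * pct / 100 = 1166.1978 * 9.1680 / 100 = 106.9170 kg


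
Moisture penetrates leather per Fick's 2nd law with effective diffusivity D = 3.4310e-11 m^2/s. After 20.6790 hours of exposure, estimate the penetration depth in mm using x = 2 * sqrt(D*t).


t = 20.6790 hr * 3600 = 74444.4000 s
D * t = 3.4310e-11 * 74444.4000 = 2.5542e-06
x = 2 * sqrt(D*t) = 2 * sqrt(2.5542e-06) = 0.00319637 m = 3.1964 mm


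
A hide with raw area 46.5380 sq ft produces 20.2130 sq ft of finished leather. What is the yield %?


Formula: Yield = finished / raw * 100
Substituting: Yield = 20.2130 / 46.5380 * 100
Result: 43.4333 %
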